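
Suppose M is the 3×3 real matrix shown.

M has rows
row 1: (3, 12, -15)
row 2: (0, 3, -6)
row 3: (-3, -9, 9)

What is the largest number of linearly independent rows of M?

Row reduce to echelon form.
R3 ← R3 + R1: [0, 3, -6]
R3 ← R3 − R2: [0, 0, 0]
Echelon form has 2 nonzero rows, so rank(M) = 2.
The rank gives the maximum number of linearly independent rows: 2.

2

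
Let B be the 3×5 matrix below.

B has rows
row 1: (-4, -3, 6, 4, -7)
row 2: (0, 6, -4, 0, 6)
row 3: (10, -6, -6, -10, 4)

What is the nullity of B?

Row reduce to echelon form.
R3 ← R3 + (5/2)·R1: [0, -27/2, 9, 0, -27/2]
R3 ← R3 + (9/4)·R2: [0, 0, 0, 0, 0]
2 nonzero rows, so rank(B) = 2.
B has 5 columns; by rank–nullity, nullity = 5 − 2 = 3.

3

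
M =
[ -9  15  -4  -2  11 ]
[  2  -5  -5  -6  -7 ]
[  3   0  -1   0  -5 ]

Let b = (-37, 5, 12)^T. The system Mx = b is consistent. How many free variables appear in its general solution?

Row reduce the augmented matrix [M | b].
R2 ← R2 + (2/9)·R1: [0, -5/3, -53/9, -58/9, -41/9, -29/9]
R3 ← R3 + (1/3)·R1: [0, 5, -7/3, -2/3, -4/3, -1/3]
R3 ← R3 + (3)·R2: [0, 0, -20, -20, -15, -10]
The echelon form has 3 nonzero rows, and every pivot lies in the first 5 columns, so rank(M) = rank([M|b]) = 3.
The system is consistent.
Free variables = (unknowns) − (rank) = 5 − 3 = 2.

2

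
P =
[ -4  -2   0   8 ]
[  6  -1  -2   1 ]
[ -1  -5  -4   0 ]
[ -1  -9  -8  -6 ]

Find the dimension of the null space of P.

1

Row reduce to echelon form.
R2 ← R2 + (3/2)·R1: [0, -4, -2, 13]
R3 ← R3 − (1/4)·R1: [0, -9/2, -4, -2]
R4 ← R4 − (1/4)·R1: [0, -17/2, -8, -8]
R3 ← R3 − (9/8)·R2: [0, 0, -7/4, -133/8]
R4 ← R4 − (17/8)·R2: [0, 0, -15/4, -285/8]
R4 ← R4 − (15/7)·R3: [0, 0, 0, 0]
3 nonzero rows, so rank(P) = 3.
P has 4 columns; by rank–nullity, nullity = 4 − 3 = 1.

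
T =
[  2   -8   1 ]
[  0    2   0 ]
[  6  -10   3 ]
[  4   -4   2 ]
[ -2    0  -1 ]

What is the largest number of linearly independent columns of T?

Row reduce to echelon form.
R3 ← R3 − (3)·R1: [0, 14, 0]
R4 ← R4 − (2)·R1: [0, 12, 0]
R5 ← R5 + R1: [0, -8, 0]
R3 ← R3 − (7)·R2: [0, 0, 0]
R4 ← R4 − (6)·R2: [0, 0, 0]
R5 ← R5 + (4)·R2: [0, 0, 0]
Echelon form has 2 nonzero rows, so rank(T) = 2.
The rank gives the maximum number of linearly independent columns: 2.

2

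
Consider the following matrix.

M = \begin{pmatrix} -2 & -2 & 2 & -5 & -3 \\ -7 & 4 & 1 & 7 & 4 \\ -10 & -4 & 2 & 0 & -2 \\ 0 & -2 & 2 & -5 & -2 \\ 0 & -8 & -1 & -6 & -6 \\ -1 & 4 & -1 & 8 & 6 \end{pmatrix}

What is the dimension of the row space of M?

5

Row reduce to echelon form.
R2 ← R2 − (7/2)·R1: [0, 11, -6, 49/2, 29/2]
R3 ← R3 − (5)·R1: [0, 6, -8, 25, 13]
R6 ← R6 − (1/2)·R1: [0, 5, -2, 21/2, 15/2]
R3 ← R3 − (6/11)·R2: [0, 0, -52/11, 128/11, 56/11]
R4 ← R4 + (2/11)·R2: [0, 0, 10/11, -6/11, 7/11]
R5 ← R5 + (8/11)·R2: [0, 0, -59/11, 130/11, 50/11]
R6 ← R6 − (5/11)·R2: [0, 0, 8/11, -7/11, 10/11]
R4 ← R4 + (5/26)·R3: [0, 0, 0, 22/13, 21/13]
R5 ← R5 − (59/52)·R3: [0, 0, 0, -18/13, -16/13]
R6 ← R6 + (2/13)·R3: [0, 0, 0, 15/13, 22/13]
R5 ← R5 + (9/11)·R4: [0, 0, 0, 0, 1/11]
R6 ← R6 − (15/22)·R4: [0, 0, 0, 0, 13/22]
R6 ← R6 − (13/2)·R5: [0, 0, 0, 0, 0]
Echelon form has 5 nonzero rows, so rank(M) = 5.
The row space has dimension equal to the rank: 5.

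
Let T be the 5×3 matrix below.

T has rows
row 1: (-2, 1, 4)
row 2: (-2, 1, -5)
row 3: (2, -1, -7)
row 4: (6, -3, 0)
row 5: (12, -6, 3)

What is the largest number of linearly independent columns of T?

Row reduce to echelon form.
R2 ← R2 − R1: [0, 0, -9]
R3 ← R3 + R1: [0, 0, -3]
R4 ← R4 + (3)·R1: [0, 0, 12]
R5 ← R5 + (6)·R1: [0, 0, 27]
R3 ← R3 − (1/3)·R2: [0, 0, 0]
R4 ← R4 + (4/3)·R2: [0, 0, 0]
R5 ← R5 + (3)·R2: [0, 0, 0]
Echelon form has 2 nonzero rows, so rank(T) = 2.
The rank gives the maximum number of linearly independent columns: 2.

2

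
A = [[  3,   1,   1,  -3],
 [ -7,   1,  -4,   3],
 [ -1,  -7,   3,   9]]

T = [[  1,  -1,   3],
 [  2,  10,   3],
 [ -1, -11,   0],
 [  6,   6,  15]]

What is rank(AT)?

First compute AT:
[[-14, -22, -33],
 [ 17,  79,  27],
 [ 36, -48, 111]]
Now row reduce the product.
R2 ← R2 + (17/14)·R1: [0, 366/7, -183/14]
R3 ← R3 + (18/7)·R1: [0, -732/7, 183/7]
R3 ← R3 + (2)·R2: [0, 0, 0]
2 nonzero rows, so rank(AT) = 2.

2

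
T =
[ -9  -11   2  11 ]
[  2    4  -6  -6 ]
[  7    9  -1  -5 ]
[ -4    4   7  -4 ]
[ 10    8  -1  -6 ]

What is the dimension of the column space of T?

Row reduce to echelon form.
R2 ← R2 + (2/9)·R1: [0, 14/9, -50/9, -32/9]
R3 ← R3 + (7/9)·R1: [0, 4/9, 5/9, 32/9]
R4 ← R4 − (4/9)·R1: [0, 80/9, 55/9, -80/9]
R5 ← R5 + (10/9)·R1: [0, -38/9, 11/9, 56/9]
R3 ← R3 − (2/7)·R2: [0, 0, 15/7, 32/7]
R4 ← R4 − (40/7)·R2: [0, 0, 265/7, 80/7]
R5 ← R5 + (19/7)·R2: [0, 0, -97/7, -24/7]
R4 ← R4 − (53/3)·R3: [0, 0, 0, -208/3]
R5 ← R5 + (97/15)·R3: [0, 0, 0, 392/15]
R5 ← R5 + (49/130)·R4: [0, 0, 0, 0]
Echelon form has 4 nonzero rows, so rank(T) = 4.
The column space has dimension equal to the rank: 4.

4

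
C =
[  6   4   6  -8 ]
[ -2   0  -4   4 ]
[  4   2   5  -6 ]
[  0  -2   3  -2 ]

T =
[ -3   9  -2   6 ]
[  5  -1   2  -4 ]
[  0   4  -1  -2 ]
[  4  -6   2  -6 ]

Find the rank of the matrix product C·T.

2

First compute CT:
[[-30, 122, -26,  56],
 [ 22, -58,  16, -28],
 [-26,  90, -21,  42],
 [-18,  26, -11,  14]]
Now row reduce the product.
R2 ← R2 + (11/15)·R1: [0, 472/15, -46/15, 196/15]
R3 ← R3 − (13/15)·R1: [0, -236/15, 23/15, -98/15]
R4 ← R4 − (3/5)·R1: [0, -236/5, 23/5, -98/5]
R3 ← R3 + (1/2)·R2: [0, 0, 0, 0]
R4 ← R4 + (3/2)·R2: [0, 0, 0, 0]
2 nonzero rows, so rank(CT) = 2.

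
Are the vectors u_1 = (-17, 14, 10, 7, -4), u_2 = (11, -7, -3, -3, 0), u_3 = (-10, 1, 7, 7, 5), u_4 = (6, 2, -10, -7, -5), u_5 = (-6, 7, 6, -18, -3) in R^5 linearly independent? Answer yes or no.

Form the matrix with these vectors as rows and row reduce.
R2 ← R2 + (11/17)·R1: [0, 35/17, 59/17, 26/17, -44/17]
R3 ← R3 − (10/17)·R1: [0, -123/17, 19/17, 49/17, 125/17]
R4 ← R4 + (6/17)·R1: [0, 118/17, -110/17, -77/17, -109/17]
R5 ← R5 − (6/17)·R1: [0, 35/17, 42/17, -348/17, -27/17]
R3 ← R3 + (123/35)·R2: [0, 0, 466/35, 289/35, -61/35]
R4 ← R4 − (118/35)·R2: [0, 0, -636/35, -339/35, 81/35]
R5 ← R5 − R2: [0, 0, -1, -22, 1]
R4 ← R4 + (318/233)·R3: [0, 0, 0, 369/233, -15/233]
R5 ← R5 + (35/466)·R3: [0, 0, 0, -9963/466, 405/466]
R5 ← R5 + (27/2)·R4: [0, 0, 0, 0, 0]
4 nonzero rows, so the 5 vectors span a space of dimension 4.
Since 4 < 5, the vectors are linearly dependent.

no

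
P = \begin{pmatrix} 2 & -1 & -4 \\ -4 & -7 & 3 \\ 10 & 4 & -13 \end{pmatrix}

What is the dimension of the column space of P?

Row reduce to echelon form.
R2 ← R2 + (2)·R1: [0, -9, -5]
R3 ← R3 − (5)·R1: [0, 9, 7]
R3 ← R3 + R2: [0, 0, 2]
Echelon form has 3 nonzero rows, so rank(P) = 3.
The column space has dimension equal to the rank: 3.

3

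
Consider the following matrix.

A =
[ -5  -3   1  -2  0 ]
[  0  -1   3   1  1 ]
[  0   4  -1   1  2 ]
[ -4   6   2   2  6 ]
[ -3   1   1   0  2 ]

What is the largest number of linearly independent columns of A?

3

Row reduce to echelon form.
R4 ← R4 − (4/5)·R1: [0, 42/5, 6/5, 18/5, 6]
R5 ← R5 − (3/5)·R1: [0, 14/5, 2/5, 6/5, 2]
R3 ← R3 + (4)·R2: [0, 0, 11, 5, 6]
R4 ← R4 + (42/5)·R2: [0, 0, 132/5, 12, 72/5]
R5 ← R5 + (14/5)·R2: [0, 0, 44/5, 4, 24/5]
R4 ← R4 − (12/5)·R3: [0, 0, 0, 0, 0]
R5 ← R5 − (4/5)·R3: [0, 0, 0, 0, 0]
Echelon form has 3 nonzero rows, so rank(A) = 3.
The rank gives the maximum number of linearly independent columns: 3.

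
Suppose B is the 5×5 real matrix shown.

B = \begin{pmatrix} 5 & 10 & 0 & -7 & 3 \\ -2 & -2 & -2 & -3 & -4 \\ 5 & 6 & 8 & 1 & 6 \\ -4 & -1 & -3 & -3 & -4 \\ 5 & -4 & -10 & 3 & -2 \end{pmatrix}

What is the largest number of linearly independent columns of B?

5

Row reduce to echelon form.
R2 ← R2 + (2/5)·R1: [0, 2, -2, -29/5, -14/5]
R3 ← R3 − R1: [0, -4, 8, 8, 3]
R4 ← R4 + (4/5)·R1: [0, 7, -3, -43/5, -8/5]
R5 ← R5 − R1: [0, -14, -10, 10, -5]
R3 ← R3 + (2)·R2: [0, 0, 4, -18/5, -13/5]
R4 ← R4 − (7/2)·R2: [0, 0, 4, 117/10, 41/5]
R5 ← R5 + (7)·R2: [0, 0, -24, -153/5, -123/5]
R4 ← R4 − R3: [0, 0, 0, 153/10, 54/5]
R5 ← R5 + (6)·R3: [0, 0, 0, -261/5, -201/5]
R5 ← R5 + (58/17)·R4: [0, 0, 0, 0, -57/17]
Echelon form has 5 nonzero rows, so rank(B) = 5.
The rank gives the maximum number of linearly independent columns: 5.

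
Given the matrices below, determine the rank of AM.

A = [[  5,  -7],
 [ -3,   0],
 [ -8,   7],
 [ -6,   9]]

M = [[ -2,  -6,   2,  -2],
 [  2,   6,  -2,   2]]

1

First compute AM:
[[-24, -72,  24, -24],
 [  6,  18,  -6,   6],
 [ 30,  90, -30,  30],
 [ 30,  90, -30,  30]]
Now row reduce the product.
R2 ← R2 + (1/4)·R1: [0, 0, 0, 0]
R3 ← R3 + (5/4)·R1: [0, 0, 0, 0]
R4 ← R4 + (5/4)·R1: [0, 0, 0, 0]
1 nonzero row, so rank(AM) = 1.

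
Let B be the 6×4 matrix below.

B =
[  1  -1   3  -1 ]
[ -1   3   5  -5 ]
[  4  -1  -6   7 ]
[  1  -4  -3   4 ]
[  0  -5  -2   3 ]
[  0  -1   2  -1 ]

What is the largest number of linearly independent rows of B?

3

Row reduce to echelon form.
R2 ← R2 + R1: [0, 2, 8, -6]
R3 ← R3 − (4)·R1: [0, 3, -18, 11]
R4 ← R4 − R1: [0, -3, -6, 5]
R3 ← R3 − (3/2)·R2: [0, 0, -30, 20]
R4 ← R4 + (3/2)·R2: [0, 0, 6, -4]
R5 ← R5 + (5/2)·R2: [0, 0, 18, -12]
R6 ← R6 + (1/2)·R2: [0, 0, 6, -4]
R4 ← R4 + (1/5)·R3: [0, 0, 0, 0]
R5 ← R5 + (3/5)·R3: [0, 0, 0, 0]
R6 ← R6 + (1/5)·R3: [0, 0, 0, 0]
Echelon form has 3 nonzero rows, so rank(B) = 3.
The rank gives the maximum number of linearly independent rows: 3.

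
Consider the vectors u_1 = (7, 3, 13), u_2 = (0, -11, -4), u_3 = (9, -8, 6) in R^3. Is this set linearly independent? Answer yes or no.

yes

Form the matrix with these vectors as rows and row reduce.
R3 ← R3 − (9/7)·R1: [0, -83/7, -75/7]
R3 ← R3 − (83/77)·R2: [0, 0, -493/77]
3 nonzero rows, so the 3 vectors span a space of dimension 3.
Since 3 = 3, the vectors are linearly independent.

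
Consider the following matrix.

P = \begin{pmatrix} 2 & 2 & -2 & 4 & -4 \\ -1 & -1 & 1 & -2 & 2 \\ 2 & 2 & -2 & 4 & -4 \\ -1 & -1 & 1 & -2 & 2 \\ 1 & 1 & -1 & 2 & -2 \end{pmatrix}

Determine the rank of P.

1

Row reduce to echelon form.
R2 ← R2 + (1/2)·R1: [0, 0, 0, 0, 0]
R3 ← R3 − R1: [0, 0, 0, 0, 0]
R4 ← R4 + (1/2)·R1: [0, 0, 0, 0, 0]
R5 ← R5 − (1/2)·R1: [0, 0, 0, 0, 0]
Echelon form has 1 nonzero row, so rank(P) = 1.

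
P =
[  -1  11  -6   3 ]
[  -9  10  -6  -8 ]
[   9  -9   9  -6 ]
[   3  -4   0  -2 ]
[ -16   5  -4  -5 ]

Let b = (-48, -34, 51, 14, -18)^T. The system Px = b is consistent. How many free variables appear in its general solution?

0

Row reduce the augmented matrix [P | b].
R2 ← R2 − (9)·R1: [0, -89, 48, -35, 398]
R3 ← R3 + (9)·R1: [0, 90, -45, 21, -381]
R4 ← R4 + (3)·R1: [0, 29, -18, 7, -130]
R5 ← R5 − (16)·R1: [0, -171, 92, -53, 750]
R3 ← R3 + (90/89)·R2: [0, 0, 315/89, -1281/89, 1911/89]
R4 ← R4 + (29/89)·R2: [0, 0, -210/89, -392/89, -28/89]
R5 ← R5 − (171/89)·R2: [0, 0, -20/89, 1268/89, -1308/89]
R4 ← R4 + (2/3)·R3: [0, 0, 0, -14, 14]
R5 ← R5 + (4/63)·R3: [0, 0, 0, 40/3, -40/3]
R5 ← R5 + (20/21)·R4: [0, 0, 0, 0, 0]
The echelon form has 4 nonzero rows, and every pivot lies in the first 4 columns, so rank(P) = rank([P|b]) = 4.
The system is consistent.
Free variables = (unknowns) − (rank) = 4 − 4 = 0.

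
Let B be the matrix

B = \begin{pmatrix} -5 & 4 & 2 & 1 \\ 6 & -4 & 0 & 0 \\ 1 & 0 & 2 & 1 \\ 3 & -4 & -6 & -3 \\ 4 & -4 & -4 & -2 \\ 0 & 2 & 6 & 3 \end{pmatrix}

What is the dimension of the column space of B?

Row reduce to echelon form.
R2 ← R2 + (6/5)·R1: [0, 4/5, 12/5, 6/5]
R3 ← R3 + (1/5)·R1: [0, 4/5, 12/5, 6/5]
R4 ← R4 + (3/5)·R1: [0, -8/5, -24/5, -12/5]
R5 ← R5 + (4/5)·R1: [0, -4/5, -12/5, -6/5]
R3 ← R3 − R2: [0, 0, 0, 0]
R4 ← R4 + (2)·R2: [0, 0, 0, 0]
R5 ← R5 + R2: [0, 0, 0, 0]
R6 ← R6 − (5/2)·R2: [0, 0, 0, 0]
Echelon form has 2 nonzero rows, so rank(B) = 2.
The column space has dimension equal to the rank: 2.

2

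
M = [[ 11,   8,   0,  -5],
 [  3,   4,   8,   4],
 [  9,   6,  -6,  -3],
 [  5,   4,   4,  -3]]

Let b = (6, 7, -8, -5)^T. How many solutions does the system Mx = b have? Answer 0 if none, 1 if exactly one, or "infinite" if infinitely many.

0

Row reduce the augmented matrix [M | b].
R2 ← R2 − (3/11)·R1: [0, 20/11, 8, 59/11, 59/11]
R3 ← R3 − (9/11)·R1: [0, -6/11, -6, 12/11, -142/11]
R4 ← R4 − (5/11)·R1: [0, 4/11, 4, -8/11, -85/11]
R3 ← R3 + (3/10)·R2: [0, 0, -18/5, 27/10, -113/10]
R4 ← R4 − (1/5)·R2: [0, 0, 12/5, -9/5, -44/5]
R4 ← R4 + (2/3)·R3: [0, 0, 0, 0, -49/3]
The echelon form has 4 nonzero rows; the last pivot sits in the augmented column, so rank(M) = 3 but rank([M|b]) = 4.
Since the ranks differ, the system is inconsistent.
It has no solutions.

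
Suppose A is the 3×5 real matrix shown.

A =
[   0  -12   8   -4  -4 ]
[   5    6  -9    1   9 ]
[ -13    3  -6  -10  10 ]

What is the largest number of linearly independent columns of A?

3

Row reduce to echelon form.
Swap R1 ↔ R2
R3 ← R3 + (13/5)·R1: [0, 93/5, -147/5, -37/5, 167/5]
R3 ← R3 + (31/20)·R2: [0, 0, -17, -68/5, 136/5]
Echelon form has 3 nonzero rows, so rank(A) = 3.
The rank gives the maximum number of linearly independent columns: 3.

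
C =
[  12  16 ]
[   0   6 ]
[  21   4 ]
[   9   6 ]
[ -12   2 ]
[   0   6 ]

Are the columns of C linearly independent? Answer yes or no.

Row reduce C to echelon form.
R3 ← R3 − (7/4)·R1: [0, -24]
R4 ← R4 − (3/4)·R1: [0, -6]
R5 ← R5 + R1: [0, 18]
R3 ← R3 + (4)·R2: [0, 0]
R4 ← R4 + R2: [0, 0]
R5 ← R5 − (3)·R2: [0, 0]
R6 ← R6 − R2: [0, 0]
2 pivots among 2 columns.
Every column is a pivot column, so the columns are linearly independent.

yes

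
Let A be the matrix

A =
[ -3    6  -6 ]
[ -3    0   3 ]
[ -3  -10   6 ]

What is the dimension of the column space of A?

Row reduce to echelon form.
R2 ← R2 − R1: [0, -6, 9]
R3 ← R3 − R1: [0, -16, 12]
R3 ← R3 − (8/3)·R2: [0, 0, -12]
Echelon form has 3 nonzero rows, so rank(A) = 3.
The column space has dimension equal to the rank: 3.

3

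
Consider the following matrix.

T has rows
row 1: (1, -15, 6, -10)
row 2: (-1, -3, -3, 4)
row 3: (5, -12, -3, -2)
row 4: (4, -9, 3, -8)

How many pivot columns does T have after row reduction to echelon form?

3

Row reduce to echelon form.
R2 ← R2 + R1: [0, -18, 3, -6]
R3 ← R3 − (5)·R1: [0, 63, -33, 48]
R4 ← R4 − (4)·R1: [0, 51, -21, 32]
R3 ← R3 + (7/2)·R2: [0, 0, -45/2, 27]
R4 ← R4 + (17/6)·R2: [0, 0, -25/2, 15]
R4 ← R4 − (5/9)·R3: [0, 0, 0, 0]
Echelon form has 3 nonzero rows, so rank(T) = 3.
Each nonzero row contributes one pivot column: 3 pivot columns.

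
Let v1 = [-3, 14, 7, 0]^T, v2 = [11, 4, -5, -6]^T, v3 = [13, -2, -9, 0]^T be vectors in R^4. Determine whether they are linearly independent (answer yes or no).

Form the matrix with these vectors as rows and row reduce.
R2 ← R2 + (11/3)·R1: [0, 166/3, 62/3, -6]
R3 ← R3 + (13/3)·R1: [0, 176/3, 64/3, 0]
R3 ← R3 − (88/83)·R2: [0, 0, -48/83, 528/83]
3 nonzero rows, so the 3 vectors span a space of dimension 3.
Since 3 = 3, the vectors are linearly independent.

yes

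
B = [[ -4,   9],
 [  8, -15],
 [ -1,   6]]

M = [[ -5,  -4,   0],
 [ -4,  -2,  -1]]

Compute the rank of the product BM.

First compute BM:
[[-16,  -2,  -9],
 [ 20,  -2,  15],
 [-19,  -8,  -6]]
Now row reduce the product.
R2 ← R2 + (5/4)·R1: [0, -9/2, 15/4]
R3 ← R3 − (19/16)·R1: [0, -45/8, 75/16]
R3 ← R3 − (5/4)·R2: [0, 0, 0]
2 nonzero rows, so rank(BM) = 2.

2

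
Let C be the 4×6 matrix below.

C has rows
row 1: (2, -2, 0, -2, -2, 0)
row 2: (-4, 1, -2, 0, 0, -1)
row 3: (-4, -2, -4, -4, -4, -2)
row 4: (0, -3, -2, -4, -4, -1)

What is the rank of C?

2

Row reduce to echelon form.
R2 ← R2 + (2)·R1: [0, -3, -2, -4, -4, -1]
R3 ← R3 + (2)·R1: [0, -6, -4, -8, -8, -2]
R3 ← R3 − (2)·R2: [0, 0, 0, 0, 0, 0]
R4 ← R4 − R2: [0, 0, 0, 0, 0, 0]
Echelon form has 2 nonzero rows, so rank(C) = 2.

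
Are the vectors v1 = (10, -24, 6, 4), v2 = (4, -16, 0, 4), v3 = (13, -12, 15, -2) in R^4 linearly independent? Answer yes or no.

Form the matrix with these vectors as rows and row reduce.
R2 ← R2 − (2/5)·R1: [0, -32/5, -12/5, 12/5]
R3 ← R3 − (13/10)·R1: [0, 96/5, 36/5, -36/5]
R3 ← R3 + (3)·R2: [0, 0, 0, 0]
2 nonzero rows, so the 3 vectors span a space of dimension 2.
Since 2 < 3, the vectors are linearly dependent.

no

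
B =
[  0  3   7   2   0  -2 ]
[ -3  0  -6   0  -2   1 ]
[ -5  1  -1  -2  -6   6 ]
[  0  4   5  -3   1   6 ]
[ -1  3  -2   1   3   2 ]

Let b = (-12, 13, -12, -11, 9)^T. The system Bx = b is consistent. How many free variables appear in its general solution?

Row reduce the augmented matrix [B | b].
Swap R1 ↔ R2
R3 ← R3 − (5/3)·R1: [0, 1, 9, -2, -8/3, 13/3, -101/3]
R5 ← R5 − (1/3)·R1: [0, 3, 0, 1, 11/3, 5/3, 14/3]
R3 ← R3 − (1/3)·R2: [0, 0, 20/3, -8/3, -8/3, 5, -89/3]
R4 ← R4 − (4/3)·R2: [0, 0, -13/3, -17/3, 1, 26/3, 5]
R5 ← R5 − R2: [0, 0, -7, -1, 11/3, 11/3, 50/3]
R4 ← R4 + (13/20)·R3: [0, 0, 0, -37/5, -11/15, 143/12, -857/60]
R5 ← R5 + (21/20)·R3: [0, 0, 0, -19/5, 13/15, 107/12, -869/60]
R5 ← R5 − (19/37)·R4: [0, 0, 0, 0, 46/37, 207/74, -529/74]
The echelon form has 5 nonzero rows, and every pivot lies in the first 6 columns, so rank(B) = rank([B|b]) = 5.
The system is consistent.
Free variables = (unknowns) − (rank) = 6 − 5 = 1.

1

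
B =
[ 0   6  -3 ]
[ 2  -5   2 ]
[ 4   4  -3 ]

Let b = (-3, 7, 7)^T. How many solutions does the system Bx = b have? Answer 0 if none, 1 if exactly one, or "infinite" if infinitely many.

Row reduce the augmented matrix [B | b].
Swap R1 ↔ R2
R3 ← R3 − (2)·R1: [0, 14, -7, -7]
R3 ← R3 − (7/3)·R2: [0, 0, 0, 0]
The echelon form has 2 nonzero rows, and every pivot lies in the first 3 columns, so rank(B) = rank([B|b]) = 2.
The system is consistent.
rank = 2 < 3 unknowns, so there are infinitely many solutions.

infinite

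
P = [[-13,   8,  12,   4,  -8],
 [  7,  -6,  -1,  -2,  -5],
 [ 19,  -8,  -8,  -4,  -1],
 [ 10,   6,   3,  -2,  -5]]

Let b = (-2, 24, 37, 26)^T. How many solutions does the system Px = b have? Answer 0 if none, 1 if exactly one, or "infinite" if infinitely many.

infinite

Row reduce the augmented matrix [P | b].
R2 ← R2 + (7/13)·R1: [0, -22/13, 71/13, 2/13, -121/13, 298/13]
R3 ← R3 + (19/13)·R1: [0, 48/13, 124/13, 24/13, -165/13, 443/13]
R4 ← R4 + (10/13)·R1: [0, 158/13, 159/13, 14/13, -145/13, 318/13]
R3 ← R3 + (24/11)·R2: [0, 0, 236/11, 24/11, -33, 925/11]
R4 ← R4 + (79/11)·R2: [0, 0, 566/11, 24/11, -78, 2080/11]
R4 ← R4 − (283/118)·R3: [0, 0, 0, -180/59, 135/118, -1485/118]
The echelon form has 4 nonzero rows, and every pivot lies in the first 5 columns, so rank(P) = rank([P|b]) = 4.
The system is consistent.
rank = 4 < 5 unknowns, so there are infinitely many solutions.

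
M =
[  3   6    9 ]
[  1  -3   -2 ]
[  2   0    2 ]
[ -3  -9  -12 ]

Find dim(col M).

2

Row reduce to echelon form.
R2 ← R2 − (1/3)·R1: [0, -5, -5]
R3 ← R3 − (2/3)·R1: [0, -4, -4]
R4 ← R4 + R1: [0, -3, -3]
R3 ← R3 − (4/5)·R2: [0, 0, 0]
R4 ← R4 − (3/5)·R2: [0, 0, 0]
Echelon form has 2 nonzero rows, so rank(M) = 2.
The column space has dimension equal to the rank: 2.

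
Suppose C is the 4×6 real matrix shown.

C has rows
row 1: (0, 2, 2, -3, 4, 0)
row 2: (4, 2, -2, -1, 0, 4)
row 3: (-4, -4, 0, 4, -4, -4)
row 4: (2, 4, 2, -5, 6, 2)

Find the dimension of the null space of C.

4

Row reduce to echelon form.
Swap R1 ↔ R2
R3 ← R3 + R1: [0, -2, -2, 3, -4, 0]
R4 ← R4 − (1/2)·R1: [0, 3, 3, -9/2, 6, 0]
R3 ← R3 + R2: [0, 0, 0, 0, 0, 0]
R4 ← R4 − (3/2)·R2: [0, 0, 0, 0, 0, 0]
2 nonzero rows, so rank(C) = 2.
C has 6 columns; by rank–nullity, nullity = 6 − 2 = 4.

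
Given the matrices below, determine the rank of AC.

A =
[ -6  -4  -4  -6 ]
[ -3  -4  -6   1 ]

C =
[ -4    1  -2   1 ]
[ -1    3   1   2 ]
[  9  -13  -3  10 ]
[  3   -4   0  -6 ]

2

First compute AC:
[[-26,  58,  20, -18],
 [-35,  59,  20, -77]]
Now row reduce the product.
R2 ← R2 − (35/26)·R1: [0, -248/13, -90/13, -686/13]
2 nonzero rows, so rank(AC) = 2.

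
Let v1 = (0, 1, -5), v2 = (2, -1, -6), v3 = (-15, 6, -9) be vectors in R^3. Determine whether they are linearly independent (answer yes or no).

yes

Form the matrix with these vectors as rows and row reduce.
Swap R1 ↔ R2
R3 ← R3 + (15/2)·R1: [0, -3/2, -54]
R3 ← R3 + (3/2)·R2: [0, 0, -123/2]
3 nonzero rows, so the 3 vectors span a space of dimension 3.
Since 3 = 3, the vectors are linearly independent.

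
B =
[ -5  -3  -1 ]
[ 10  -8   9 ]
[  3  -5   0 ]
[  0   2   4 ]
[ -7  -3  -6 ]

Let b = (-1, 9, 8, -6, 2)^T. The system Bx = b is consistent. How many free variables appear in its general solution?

Row reduce the augmented matrix [B | b].
R2 ← R2 + (2)·R1: [0, -14, 7, 7]
R3 ← R3 + (3/5)·R1: [0, -34/5, -3/5, 37/5]
R5 ← R5 − (7/5)·R1: [0, 6/5, -23/5, 17/5]
R3 ← R3 − (17/35)·R2: [0, 0, -4, 4]
R4 ← R4 + (1/7)·R2: [0, 0, 5, -5]
R5 ← R5 + (3/35)·R2: [0, 0, -4, 4]
R4 ← R4 + (5/4)·R3: [0, 0, 0, 0]
R5 ← R5 − R3: [0, 0, 0, 0]
The echelon form has 3 nonzero rows, and every pivot lies in the first 3 columns, so rank(B) = rank([B|b]) = 3.
The system is consistent.
Free variables = (unknowns) − (rank) = 3 − 3 = 0.

0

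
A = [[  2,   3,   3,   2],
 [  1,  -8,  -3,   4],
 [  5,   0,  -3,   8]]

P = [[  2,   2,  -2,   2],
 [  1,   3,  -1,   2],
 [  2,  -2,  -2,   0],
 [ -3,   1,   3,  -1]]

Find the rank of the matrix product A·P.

First compute AP:
[[  7,   9,  -7,   8],
 [-24, -12,  24, -18],
 [-20,  24,  20,   2]]
Now row reduce the product.
R2 ← R2 + (24/7)·R1: [0, 132/7, 0, 66/7]
R3 ← R3 + (20/7)·R1: [0, 348/7, 0, 174/7]
R3 ← R3 − (29/11)·R2: [0, 0, 0, 0]
2 nonzero rows, so rank(AP) = 2.

2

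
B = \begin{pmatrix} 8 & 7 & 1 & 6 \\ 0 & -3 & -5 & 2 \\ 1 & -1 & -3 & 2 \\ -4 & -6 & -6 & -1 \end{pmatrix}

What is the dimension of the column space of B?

Row reduce to echelon form.
R3 ← R3 − (1/8)·R1: [0, -15/8, -25/8, 5/4]
R4 ← R4 + (1/2)·R1: [0, -5/2, -11/2, 2]
R3 ← R3 − (5/8)·R2: [0, 0, 0, 0]
R4 ← R4 − (5/6)·R2: [0, 0, -4/3, 1/3]
Swap R3 ↔ R4
Echelon form has 3 nonzero rows, so rank(B) = 3.
The column space has dimension equal to the rank: 3.

3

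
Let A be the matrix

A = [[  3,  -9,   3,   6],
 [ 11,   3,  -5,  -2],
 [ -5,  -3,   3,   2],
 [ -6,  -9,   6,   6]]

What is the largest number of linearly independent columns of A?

2

Row reduce to echelon form.
R2 ← R2 − (11/3)·R1: [0, 36, -16, -24]
R3 ← R3 + (5/3)·R1: [0, -18, 8, 12]
R4 ← R4 + (2)·R1: [0, -27, 12, 18]
R3 ← R3 + (1/2)·R2: [0, 0, 0, 0]
R4 ← R4 + (3/4)·R2: [0, 0, 0, 0]
Echelon form has 2 nonzero rows, so rank(A) = 2.
The rank gives the maximum number of linearly independent columns: 2.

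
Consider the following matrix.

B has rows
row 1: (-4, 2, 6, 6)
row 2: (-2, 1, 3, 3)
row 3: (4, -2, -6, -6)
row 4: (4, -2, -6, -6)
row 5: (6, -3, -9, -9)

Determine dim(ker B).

Row reduce to echelon form.
R2 ← R2 − (1/2)·R1: [0, 0, 0, 0]
R3 ← R3 + R1: [0, 0, 0, 0]
R4 ← R4 + R1: [0, 0, 0, 0]
R5 ← R5 + (3/2)·R1: [0, 0, 0, 0]
1 nonzero row, so rank(B) = 1.
B has 4 columns; by rank–nullity, nullity = 4 − 1 = 3.

3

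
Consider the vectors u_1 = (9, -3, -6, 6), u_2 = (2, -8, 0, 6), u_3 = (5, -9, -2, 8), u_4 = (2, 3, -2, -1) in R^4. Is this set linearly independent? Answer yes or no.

no

Form the matrix with these vectors as rows and row reduce.
R2 ← R2 − (2/9)·R1: [0, -22/3, 4/3, 14/3]
R3 ← R3 − (5/9)·R1: [0, -22/3, 4/3, 14/3]
R4 ← R4 − (2/9)·R1: [0, 11/3, -2/3, -7/3]
R3 ← R3 − R2: [0, 0, 0, 0]
R4 ← R4 + (1/2)·R2: [0, 0, 0, 0]
2 nonzero rows, so the 4 vectors span a space of dimension 2.
Since 2 < 4, the vectors are linearly dependent.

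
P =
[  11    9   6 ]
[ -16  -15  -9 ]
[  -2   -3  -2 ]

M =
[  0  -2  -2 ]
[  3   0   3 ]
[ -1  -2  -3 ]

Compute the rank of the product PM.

First compute PM:
[[ 21, -34, -13],
 [-36,  50,  14],
 [ -7,   8,   1]]
Now row reduce the product.
R2 ← R2 + (12/7)·R1: [0, -58/7, -58/7]
R3 ← R3 + (1/3)·R1: [0, -10/3, -10/3]
R3 ← R3 − (35/87)·R2: [0, 0, 0]
2 nonzero rows, so rank(PM) = 2.

2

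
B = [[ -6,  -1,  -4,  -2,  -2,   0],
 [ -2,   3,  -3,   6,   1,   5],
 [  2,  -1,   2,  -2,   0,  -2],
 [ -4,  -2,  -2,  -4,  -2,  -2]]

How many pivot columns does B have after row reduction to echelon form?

Row reduce to echelon form.
R2 ← R2 − (1/3)·R1: [0, 10/3, -5/3, 20/3, 5/3, 5]
R3 ← R3 + (1/3)·R1: [0, -4/3, 2/3, -8/3, -2/3, -2]
R4 ← R4 − (2/3)·R1: [0, -4/3, 2/3, -8/3, -2/3, -2]
R3 ← R3 + (2/5)·R2: [0, 0, 0, 0, 0, 0]
R4 ← R4 + (2/5)·R2: [0, 0, 0, 0, 0, 0]
Echelon form has 2 nonzero rows, so rank(B) = 2.
Each nonzero row contributes one pivot column: 2 pivot columns.

2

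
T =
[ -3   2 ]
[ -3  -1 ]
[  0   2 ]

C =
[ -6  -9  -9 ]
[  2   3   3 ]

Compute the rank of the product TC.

First compute TC:
[[ 22,  33,  33],
 [ 16,  24,  24],
 [  4,   6,   6]]
Now row reduce the product.
R2 ← R2 − (8/11)·R1: [0, 0, 0]
R3 ← R3 − (2/11)·R1: [0, 0, 0]
1 nonzero row, so rank(TC) = 1.

1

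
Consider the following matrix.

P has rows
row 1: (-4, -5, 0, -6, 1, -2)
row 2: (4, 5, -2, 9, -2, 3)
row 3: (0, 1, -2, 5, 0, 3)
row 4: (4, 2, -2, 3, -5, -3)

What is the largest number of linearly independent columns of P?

Row reduce to echelon form.
R2 ← R2 + R1: [0, 0, -2, 3, -1, 1]
R4 ← R4 + R1: [0, -3, -2, -3, -4, -5]
Swap R2 ↔ R3
R4 ← R4 + (3)·R2: [0, 0, -8, 12, -4, 4]
R4 ← R4 − (4)·R3: [0, 0, 0, 0, 0, 0]
Echelon form has 3 nonzero rows, so rank(P) = 3.
The rank gives the maximum number of linearly independent columns: 3.

3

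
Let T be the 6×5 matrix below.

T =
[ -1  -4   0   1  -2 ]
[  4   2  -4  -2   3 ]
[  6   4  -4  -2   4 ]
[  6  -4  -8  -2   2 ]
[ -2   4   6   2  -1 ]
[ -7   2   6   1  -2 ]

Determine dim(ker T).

2

Row reduce to echelon form.
R2 ← R2 + (4)·R1: [0, -14, -4, 2, -5]
R3 ← R3 + (6)·R1: [0, -20, -4, 4, -8]
R4 ← R4 + (6)·R1: [0, -28, -8, 4, -10]
R5 ← R5 − (2)·R1: [0, 12, 6, 0, 3]
R6 ← R6 − (7)·R1: [0, 30, 6, -6, 12]
R3 ← R3 − (10/7)·R2: [0, 0, 12/7, 8/7, -6/7]
R4 ← R4 − (2)·R2: [0, 0, 0, 0, 0]
R5 ← R5 + (6/7)·R2: [0, 0, 18/7, 12/7, -9/7]
R6 ← R6 + (15/7)·R2: [0, 0, -18/7, -12/7, 9/7]
R5 ← R5 − (3/2)·R3: [0, 0, 0, 0, 0]
R6 ← R6 + (3/2)·R3: [0, 0, 0, 0, 0]
3 nonzero rows, so rank(T) = 3.
T has 5 columns; by rank–nullity, nullity = 5 − 3 = 2.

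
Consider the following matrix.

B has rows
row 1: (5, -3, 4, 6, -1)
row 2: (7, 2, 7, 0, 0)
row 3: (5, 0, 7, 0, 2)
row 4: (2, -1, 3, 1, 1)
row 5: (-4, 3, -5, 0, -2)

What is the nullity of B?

Row reduce to echelon form.
R2 ← R2 − (7/5)·R1: [0, 31/5, 7/5, -42/5, 7/5]
R3 ← R3 − R1: [0, 3, 3, -6, 3]
R4 ← R4 − (2/5)·R1: [0, 1/5, 7/5, -7/5, 7/5]
R5 ← R5 + (4/5)·R1: [0, 3/5, -9/5, 24/5, -14/5]
R3 ← R3 − (15/31)·R2: [0, 0, 72/31, -60/31, 72/31]
R4 ← R4 − (1/31)·R2: [0, 0, 42/31, -35/31, 42/31]
R5 ← R5 − (3/31)·R2: [0, 0, -60/31, 174/31, -91/31]
R4 ← R4 − (7/12)·R3: [0, 0, 0, 0, 0]
R5 ← R5 + (5/6)·R3: [0, 0, 0, 4, -1]
Swap R4 ↔ R5
4 nonzero rows, so rank(B) = 4.
B has 5 columns; by rank–nullity, nullity = 5 − 4 = 1.

1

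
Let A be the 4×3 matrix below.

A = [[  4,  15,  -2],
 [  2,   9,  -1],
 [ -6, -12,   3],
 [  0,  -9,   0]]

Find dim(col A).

Row reduce to echelon form.
R2 ← R2 − (1/2)·R1: [0, 3/2, 0]
R3 ← R3 + (3/2)·R1: [0, 21/2, 0]
R3 ← R3 − (7)·R2: [0, 0, 0]
R4 ← R4 + (6)·R2: [0, 0, 0]
Echelon form has 2 nonzero rows, so rank(A) = 2.
The column space has dimension equal to the rank: 2.

2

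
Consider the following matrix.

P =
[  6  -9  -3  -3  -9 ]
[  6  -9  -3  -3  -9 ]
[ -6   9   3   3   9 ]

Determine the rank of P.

1

Row reduce to echelon form.
R2 ← R2 − R1: [0, 0, 0, 0, 0]
R3 ← R3 + R1: [0, 0, 0, 0, 0]
Echelon form has 1 nonzero row, so rank(P) = 1.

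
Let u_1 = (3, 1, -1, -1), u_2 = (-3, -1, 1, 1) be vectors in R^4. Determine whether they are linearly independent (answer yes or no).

Form the matrix with these vectors as rows and row reduce.
R2 ← R2 + R1: [0, 0, 0, 0]
1 nonzero row, so the 2 vectors span a space of dimension 1.
Since 1 < 2, the vectors are linearly dependent.

no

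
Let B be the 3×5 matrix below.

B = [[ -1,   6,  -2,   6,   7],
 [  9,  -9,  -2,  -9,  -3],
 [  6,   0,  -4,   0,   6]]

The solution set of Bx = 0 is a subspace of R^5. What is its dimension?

Row reduce to echelon form.
R2 ← R2 + (9)·R1: [0, 45, -20, 45, 60]
R3 ← R3 + (6)·R1: [0, 36, -16, 36, 48]
R3 ← R3 − (4/5)·R2: [0, 0, 0, 0, 0]
2 nonzero rows, so rank(B) = 2.
B has 5 columns; by rank–nullity, nullity = 5 − 2 = 3.

3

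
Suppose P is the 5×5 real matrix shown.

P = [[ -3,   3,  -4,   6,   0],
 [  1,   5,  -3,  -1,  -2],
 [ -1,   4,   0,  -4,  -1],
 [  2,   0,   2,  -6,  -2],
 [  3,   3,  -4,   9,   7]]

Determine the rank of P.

5

Row reduce to echelon form.
R2 ← R2 + (1/3)·R1: [0, 6, -13/3, 1, -2]
R3 ← R3 − (1/3)·R1: [0, 3, 4/3, -6, -1]
R4 ← R4 + (2/3)·R1: [0, 2, -2/3, -2, -2]
R5 ← R5 + R1: [0, 6, -8, 15, 7]
R3 ← R3 − (1/2)·R2: [0, 0, 7/2, -13/2, 0]
R4 ← R4 − (1/3)·R2: [0, 0, 7/9, -7/3, -4/3]
R5 ← R5 − R2: [0, 0, -11/3, 14, 9]
R4 ← R4 − (2/9)·R3: [0, 0, 0, -8/9, -4/3]
R5 ← R5 + (22/21)·R3: [0, 0, 0, 151/21, 9]
R5 ← R5 + (453/56)·R4: [0, 0, 0, 0, -25/14]
Echelon form has 5 nonzero rows, so rank(P) = 5.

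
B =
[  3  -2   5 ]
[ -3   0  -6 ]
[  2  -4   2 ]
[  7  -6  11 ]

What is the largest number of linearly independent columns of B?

Row reduce to echelon form.
R2 ← R2 + R1: [0, -2, -1]
R3 ← R3 − (2/3)·R1: [0, -8/3, -4/3]
R4 ← R4 − (7/3)·R1: [0, -4/3, -2/3]
R3 ← R3 − (4/3)·R2: [0, 0, 0]
R4 ← R4 − (2/3)·R2: [0, 0, 0]
Echelon form has 2 nonzero rows, so rank(B) = 2.
The rank gives the maximum number of linearly independent columns: 2.

2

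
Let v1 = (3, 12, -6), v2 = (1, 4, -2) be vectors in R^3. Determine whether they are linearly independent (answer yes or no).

Form the matrix with these vectors as rows and row reduce.
R2 ← R2 − (1/3)·R1: [0, 0, 0]
1 nonzero row, so the 2 vectors span a space of dimension 1.
Since 1 < 2, the vectors are linearly dependent.

no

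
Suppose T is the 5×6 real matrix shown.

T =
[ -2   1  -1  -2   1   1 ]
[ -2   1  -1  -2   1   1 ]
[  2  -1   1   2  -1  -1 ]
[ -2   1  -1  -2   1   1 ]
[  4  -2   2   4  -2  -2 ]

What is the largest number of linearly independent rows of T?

1

Row reduce to echelon form.
R2 ← R2 − R1: [0, 0, 0, 0, 0, 0]
R3 ← R3 + R1: [0, 0, 0, 0, 0, 0]
R4 ← R4 − R1: [0, 0, 0, 0, 0, 0]
R5 ← R5 + (2)·R1: [0, 0, 0, 0, 0, 0]
Echelon form has 1 nonzero row, so rank(T) = 1.
The rank gives the maximum number of linearly independent rows: 1.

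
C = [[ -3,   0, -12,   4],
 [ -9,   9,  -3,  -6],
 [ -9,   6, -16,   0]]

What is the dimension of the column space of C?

3

Row reduce to echelon form.
R2 ← R2 − (3)·R1: [0, 9, 33, -18]
R3 ← R3 − (3)·R1: [0, 6, 20, -12]
R3 ← R3 − (2/3)·R2: [0, 0, -2, 0]
Echelon form has 3 nonzero rows, so rank(C) = 3.
The column space has dimension equal to the rank: 3.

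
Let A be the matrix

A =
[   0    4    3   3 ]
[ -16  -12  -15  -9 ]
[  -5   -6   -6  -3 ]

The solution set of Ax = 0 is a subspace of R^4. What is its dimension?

1

Row reduce to echelon form.
Swap R1 ↔ R2
R3 ← R3 − (5/16)·R1: [0, -9/4, -21/16, -3/16]
R3 ← R3 + (9/16)·R2: [0, 0, 3/8, 3/2]
3 nonzero rows, so rank(A) = 3.
A has 4 columns; by rank–nullity, nullity = 4 − 3 = 1.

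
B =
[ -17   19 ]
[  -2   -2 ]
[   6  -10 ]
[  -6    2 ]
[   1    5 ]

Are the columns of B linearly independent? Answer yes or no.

Row reduce B to echelon form.
R2 ← R2 − (2/17)·R1: [0, -72/17]
R3 ← R3 + (6/17)·R1: [0, -56/17]
R4 ← R4 − (6/17)·R1: [0, -80/17]
R5 ← R5 + (1/17)·R1: [0, 104/17]
R3 ← R3 − (7/9)·R2: [0, 0]
R4 ← R4 − (10/9)·R2: [0, 0]
R5 ← R5 + (13/9)·R2: [0, 0]
2 pivots among 2 columns.
Every column is a pivot column, so the columns are linearly independent.

yes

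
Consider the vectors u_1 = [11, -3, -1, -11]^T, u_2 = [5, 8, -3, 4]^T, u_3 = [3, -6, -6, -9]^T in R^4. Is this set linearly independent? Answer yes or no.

yes

Form the matrix with these vectors as rows and row reduce.
R2 ← R2 − (5/11)·R1: [0, 103/11, -28/11, 9]
R3 ← R3 − (3/11)·R1: [0, -57/11, -63/11, -6]
R3 ← R3 + (57/103)·R2: [0, 0, -735/103, -105/103]
3 nonzero rows, so the 3 vectors span a space of dimension 3.
Since 3 = 3, the vectors are linearly independent.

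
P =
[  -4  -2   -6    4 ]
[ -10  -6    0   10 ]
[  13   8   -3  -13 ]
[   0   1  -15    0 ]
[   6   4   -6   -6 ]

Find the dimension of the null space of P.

2

Row reduce to echelon form.
R2 ← R2 − (5/2)·R1: [0, -1, 15, 0]
R3 ← R3 + (13/4)·R1: [0, 3/2, -45/2, 0]
R5 ← R5 + (3/2)·R1: [0, 1, -15, 0]
R3 ← R3 + (3/2)·R2: [0, 0, 0, 0]
R4 ← R4 + R2: [0, 0, 0, 0]
R5 ← R5 + R2: [0, 0, 0, 0]
2 nonzero rows, so rank(P) = 2.
P has 4 columns; by rank–nullity, nullity = 4 − 2 = 2.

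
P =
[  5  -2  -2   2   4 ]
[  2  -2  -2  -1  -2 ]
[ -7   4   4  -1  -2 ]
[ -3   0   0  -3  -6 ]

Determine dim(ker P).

3

Row reduce to echelon form.
R2 ← R2 − (2/5)·R1: [0, -6/5, -6/5, -9/5, -18/5]
R3 ← R3 + (7/5)·R1: [0, 6/5, 6/5, 9/5, 18/5]
R4 ← R4 + (3/5)·R1: [0, -6/5, -6/5, -9/5, -18/5]
R3 ← R3 + R2: [0, 0, 0, 0, 0]
R4 ← R4 − R2: [0, 0, 0, 0, 0]
2 nonzero rows, so rank(P) = 2.
P has 5 columns; by rank–nullity, nullity = 5 − 2 = 3.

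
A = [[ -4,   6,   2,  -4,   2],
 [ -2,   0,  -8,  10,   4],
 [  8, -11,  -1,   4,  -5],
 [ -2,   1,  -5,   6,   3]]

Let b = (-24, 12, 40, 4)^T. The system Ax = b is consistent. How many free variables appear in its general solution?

3

Row reduce the augmented matrix [A | b].
R2 ← R2 − (1/2)·R1: [0, -3, -9, 12, 3, 24]
R3 ← R3 + (2)·R1: [0, 1, 3, -4, -1, -8]
R4 ← R4 − (1/2)·R1: [0, -2, -6, 8, 2, 16]
R3 ← R3 + (1/3)·R2: [0, 0, 0, 0, 0, 0]
R4 ← R4 − (2/3)·R2: [0, 0, 0, 0, 0, 0]
The echelon form has 2 nonzero rows, and every pivot lies in the first 5 columns, so rank(A) = rank([A|b]) = 2.
The system is consistent.
Free variables = (unknowns) − (rank) = 5 − 2 = 3.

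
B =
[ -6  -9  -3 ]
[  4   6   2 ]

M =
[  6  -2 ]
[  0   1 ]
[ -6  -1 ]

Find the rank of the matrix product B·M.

First compute BM:
[[-18,   6],
 [ 12,  -4]]
Now row reduce the product.
R2 ← R2 + (2/3)·R1: [0, 0]
1 nonzero row, so rank(BM) = 1.

1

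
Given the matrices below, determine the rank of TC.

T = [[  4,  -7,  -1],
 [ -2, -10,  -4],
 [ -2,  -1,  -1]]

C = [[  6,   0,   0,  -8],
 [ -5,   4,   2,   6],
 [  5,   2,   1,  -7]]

First compute TC:
[[ 54, -30, -15, -67],
 [ 18, -48, -24, -16],
 [-12,  -6,  -3,  17]]
Now row reduce the product.
R2 ← R2 − (1/3)·R1: [0, -38, -19, 19/3]
R3 ← R3 + (2/9)·R1: [0, -38/3, -19/3, 19/9]
R3 ← R3 − (1/3)·R2: [0, 0, 0, 0]
2 nonzero rows, so rank(TC) = 2.

2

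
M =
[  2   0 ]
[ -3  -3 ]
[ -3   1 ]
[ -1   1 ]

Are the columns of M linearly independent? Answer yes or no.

yes

Row reduce M to echelon form.
R2 ← R2 + (3/2)·R1: [0, -3]
R3 ← R3 + (3/2)·R1: [0, 1]
R4 ← R4 + (1/2)·R1: [0, 1]
R3 ← R3 + (1/3)·R2: [0, 0]
R4 ← R4 + (1/3)·R2: [0, 0]
2 pivots among 2 columns.
Every column is a pivot column, so the columns are linearly independent.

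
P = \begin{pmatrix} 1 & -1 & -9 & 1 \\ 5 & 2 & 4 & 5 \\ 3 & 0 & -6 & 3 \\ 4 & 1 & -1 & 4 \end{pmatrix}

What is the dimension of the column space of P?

Row reduce to echelon form.
R2 ← R2 − (5)·R1: [0, 7, 49, 0]
R3 ← R3 − (3)·R1: [0, 3, 21, 0]
R4 ← R4 − (4)·R1: [0, 5, 35, 0]
R3 ← R3 − (3/7)·R2: [0, 0, 0, 0]
R4 ← R4 − (5/7)·R2: [0, 0, 0, 0]
Echelon form has 2 nonzero rows, so rank(P) = 2.
The column space has dimension equal to the rank: 2.

2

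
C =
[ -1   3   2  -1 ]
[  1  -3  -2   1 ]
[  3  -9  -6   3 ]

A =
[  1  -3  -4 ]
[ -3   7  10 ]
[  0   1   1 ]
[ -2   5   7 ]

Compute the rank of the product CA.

1

First compute CA:
[[ -8,  21,  29],
 [  8, -21, -29],
 [ 24, -63, -87]]
Now row reduce the product.
R2 ← R2 + R1: [0, 0, 0]
R3 ← R3 + (3)·R1: [0, 0, 0]
1 nonzero row, so rank(CA) = 1.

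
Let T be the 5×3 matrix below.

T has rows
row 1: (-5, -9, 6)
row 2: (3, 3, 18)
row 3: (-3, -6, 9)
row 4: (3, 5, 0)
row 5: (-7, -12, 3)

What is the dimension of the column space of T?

Row reduce to echelon form.
R2 ← R2 + (3/5)·R1: [0, -12/5, 108/5]
R3 ← R3 − (3/5)·R1: [0, -3/5, 27/5]
R4 ← R4 + (3/5)·R1: [0, -2/5, 18/5]
R5 ← R5 − (7/5)·R1: [0, 3/5, -27/5]
R3 ← R3 − (1/4)·R2: [0, 0, 0]
R4 ← R4 − (1/6)·R2: [0, 0, 0]
R5 ← R5 + (1/4)·R2: [0, 0, 0]
Echelon form has 2 nonzero rows, so rank(T) = 2.
The column space has dimension equal to the rank: 2.

2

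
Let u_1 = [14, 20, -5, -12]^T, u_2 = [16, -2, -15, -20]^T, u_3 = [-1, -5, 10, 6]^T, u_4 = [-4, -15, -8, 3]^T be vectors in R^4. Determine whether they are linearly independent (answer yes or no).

Form the matrix with these vectors as rows and row reduce.
R2 ← R2 − (8/7)·R1: [0, -174/7, -65/7, -44/7]
R3 ← R3 + (1/14)·R1: [0, -25/7, 135/14, 36/7]
R4 ← R4 + (2/7)·R1: [0, -65/7, -66/7, -3/7]
R3 ← R3 − (25/174)·R2: [0, 0, 955/87, 526/87]
R4 ← R4 − (65/174)·R2: [0, 0, -1037/174, 167/87]
R4 ← R4 + (1037/1910)·R3: [0, 0, 0, 4968/955]
4 nonzero rows, so the 4 vectors span a space of dimension 4.
Since 4 = 4, the vectors are linearly independent.

yes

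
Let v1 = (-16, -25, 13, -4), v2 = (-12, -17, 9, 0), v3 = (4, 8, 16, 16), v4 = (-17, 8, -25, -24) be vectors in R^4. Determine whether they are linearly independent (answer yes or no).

Form the matrix with these vectors as rows and row reduce.
R2 ← R2 − (3/4)·R1: [0, 7/4, -3/4, 3]
R3 ← R3 + (1/4)·R1: [0, 7/4, 77/4, 15]
R4 ← R4 − (17/16)·R1: [0, 553/16, -621/16, -79/4]
R3 ← R3 − R2: [0, 0, 20, 12]
R4 ← R4 − (79/4)·R2: [0, 0, -24, -79]
R4 ← R4 + (6/5)·R3: [0, 0, 0, -323/5]
4 nonzero rows, so the 4 vectors span a space of dimension 4.
Since 4 = 4, the vectors are linearly independent.

yes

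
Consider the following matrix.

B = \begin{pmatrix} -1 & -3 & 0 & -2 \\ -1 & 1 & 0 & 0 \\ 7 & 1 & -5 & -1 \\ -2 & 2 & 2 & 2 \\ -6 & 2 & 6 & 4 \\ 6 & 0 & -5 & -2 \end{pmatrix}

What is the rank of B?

Row reduce to echelon form.
R2 ← R2 − R1: [0, 4, 0, 2]
R3 ← R3 + (7)·R1: [0, -20, -5, -15]
R4 ← R4 − (2)·R1: [0, 8, 2, 6]
R5 ← R5 − (6)·R1: [0, 20, 6, 16]
R6 ← R6 + (6)·R1: [0, -18, -5, -14]
R3 ← R3 + (5)·R2: [0, 0, -5, -5]
R4 ← R4 − (2)·R2: [0, 0, 2, 2]
R5 ← R5 − (5)·R2: [0, 0, 6, 6]
R6 ← R6 + (9/2)·R2: [0, 0, -5, -5]
R4 ← R4 + (2/5)·R3: [0, 0, 0, 0]
R5 ← R5 + (6/5)·R3: [0, 0, 0, 0]
R6 ← R6 − R3: [0, 0, 0, 0]
Echelon form has 3 nonzero rows, so rank(B) = 3.

3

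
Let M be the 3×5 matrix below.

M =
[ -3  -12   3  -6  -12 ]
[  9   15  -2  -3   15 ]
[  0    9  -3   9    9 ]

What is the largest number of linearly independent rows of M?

2

Row reduce to echelon form.
R2 ← R2 + (3)·R1: [0, -21, 7, -21, -21]
R3 ← R3 + (3/7)·R2: [0, 0, 0, 0, 0]
Echelon form has 2 nonzero rows, so rank(M) = 2.
The rank gives the maximum number of linearly independent rows: 2.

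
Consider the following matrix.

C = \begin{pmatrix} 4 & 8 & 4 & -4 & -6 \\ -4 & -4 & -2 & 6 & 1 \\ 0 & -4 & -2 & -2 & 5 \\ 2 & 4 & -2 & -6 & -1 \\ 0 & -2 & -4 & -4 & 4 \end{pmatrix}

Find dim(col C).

Row reduce to echelon form.
R2 ← R2 + R1: [0, 4, 2, 2, -5]
R4 ← R4 − (1/2)·R1: [0, 0, -4, -4, 2]
R3 ← R3 + R2: [0, 0, 0, 0, 0]
R5 ← R5 + (1/2)·R2: [0, 0, -3, -3, 3/2]
Swap R3 ↔ R4
R5 ← R5 − (3/4)·R3: [0, 0, 0, 0, 0]
Echelon form has 3 nonzero rows, so rank(C) = 3.
The column space has dimension equal to the rank: 3.

3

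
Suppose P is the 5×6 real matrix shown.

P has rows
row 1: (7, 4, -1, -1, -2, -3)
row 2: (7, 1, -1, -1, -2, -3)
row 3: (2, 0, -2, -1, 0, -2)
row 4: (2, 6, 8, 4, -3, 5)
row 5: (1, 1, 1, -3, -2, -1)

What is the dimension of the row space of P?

Row reduce to echelon form.
R2 ← R2 − R1: [0, -3, 0, 0, 0, 0]
R3 ← R3 − (2/7)·R1: [0, -8/7, -12/7, -5/7, 4/7, -8/7]
R4 ← R4 − (2/7)·R1: [0, 34/7, 58/7, 30/7, -17/7, 41/7]
R5 ← R5 − (1/7)·R1: [0, 3/7, 8/7, -20/7, -12/7, -4/7]
R3 ← R3 − (8/21)·R2: [0, 0, -12/7, -5/7, 4/7, -8/7]
R4 ← R4 + (34/21)·R2: [0, 0, 58/7, 30/7, -17/7, 41/7]
R5 ← R5 + (1/7)·R2: [0, 0, 8/7, -20/7, -12/7, -4/7]
R4 ← R4 + (29/6)·R3: [0, 0, 0, 5/6, 1/3, 1/3]
R5 ← R5 + (2/3)·R3: [0, 0, 0, -10/3, -4/3, -4/3]
R5 ← R5 + (4)·R4: [0, 0, 0, 0, 0, 0]
Echelon form has 4 nonzero rows, so rank(P) = 4.
The row space has dimension equal to the rank: 4.

4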